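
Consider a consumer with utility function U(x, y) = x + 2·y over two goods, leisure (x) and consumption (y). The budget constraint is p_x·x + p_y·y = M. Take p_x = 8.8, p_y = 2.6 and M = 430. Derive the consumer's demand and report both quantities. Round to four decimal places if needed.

Perfect substitutes: compare marginal utility per dollar. 1/p_x vs 2/p_y → 0.1136 vs 0.7692.
y gives more utility per dollar, so spend all income on y: y* = M/p_y, x* = 0.
Numerically: x* = 0, y* = 165.3846.

x* = 0, y* = 165.3846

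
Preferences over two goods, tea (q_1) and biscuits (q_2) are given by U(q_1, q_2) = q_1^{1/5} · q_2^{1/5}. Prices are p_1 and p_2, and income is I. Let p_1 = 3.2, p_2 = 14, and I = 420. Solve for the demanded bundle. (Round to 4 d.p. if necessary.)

q_1* = 65.625, q_2* = 15

MU_q_1/MU_q_2 = (0.2·q_2)/(0.2·q_1); tangency sets this equal to p_1/p_2.
Rearranging, p_2·q_2 = p_1·q_1. Substituting into the budget gives p_1·q_1·(1 + 1) = I.
Demand: q_1*(p_1,p_2,I) = 0.5·I/p_1 and q_2* = 0.5·I/p_2.
At p_1=3.2, p_2=14, I=420: q_1* = 0.5·420/3.2 = 65.625, q_2* = 15.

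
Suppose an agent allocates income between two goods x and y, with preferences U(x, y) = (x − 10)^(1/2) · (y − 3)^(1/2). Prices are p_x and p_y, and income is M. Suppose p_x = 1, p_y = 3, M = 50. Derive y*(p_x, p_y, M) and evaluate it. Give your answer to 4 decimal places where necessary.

y* = 8.1667

This is Cobb-Douglas in (x−10, y−3): tangency gives 0.5·p_y·(y−3) = 0.5·p_x·(x−10).
Substituting into the budget: x* = 10 + 0.5·(M − 10·p_x − 3·p_y)/p_x, and y* = 3 + 0.5·(…)/p_y.
Discretionary income = 50 − 10·1 − 3·3 = 31; y* = 3 + 0.5·31/3 = 8.1667.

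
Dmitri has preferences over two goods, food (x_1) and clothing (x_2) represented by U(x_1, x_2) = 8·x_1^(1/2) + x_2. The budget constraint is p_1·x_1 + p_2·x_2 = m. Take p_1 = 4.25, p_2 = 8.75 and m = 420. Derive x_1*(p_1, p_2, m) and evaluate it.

Utility is quasi-linear in x_2; the FOC for x_1 is 4/√x_1 = p_1/p_2.
Solve: √x_1 = 4·p_2/p_1, so x_1*(p_1,p_2) = (4·p_2/p_1)², and x_2* = (m − p_1·x_1*)/p_2.
Plugging in: x_1* = (4·8.75/4.25)² = 67.8201.

x_1* = 67.8201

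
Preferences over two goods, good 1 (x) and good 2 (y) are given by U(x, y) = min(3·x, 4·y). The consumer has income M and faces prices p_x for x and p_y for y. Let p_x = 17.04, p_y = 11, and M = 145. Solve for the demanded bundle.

x* = 5.7335, y* = 4.3001

With perfect complements, no substitution: consume in ratio x:y = 4:3.
Budget: p_x·x + p_y·(3/4)·x = M, so (4·p_x + 3·p_y)·x = 4·M.
Demand: x*(p_x,p_y,M) = 4·M/(4·p_x + 3·p_y), y* = 3·M/(4·p_x + 3·p_y).
Here 4·17.04 + 3·11 = 101.16, giving x* = 5.7335 and y* = 4.3001.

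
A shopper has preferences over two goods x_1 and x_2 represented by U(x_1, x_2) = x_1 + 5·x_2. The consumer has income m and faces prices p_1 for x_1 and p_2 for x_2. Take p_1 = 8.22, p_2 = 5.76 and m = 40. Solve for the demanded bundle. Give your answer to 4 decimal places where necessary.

x_1* = 0, x_2* = 6.9444

Linear utility — the consumer picks whichever good has higher MU/price: 1/8.22 = 0.1217 vs 5/5.76 = 0.8681.
x_2 gives more utility per dollar, so spend all income on x_2: x_2* = m/p_2, x_1* = 0.
Numerically: x_1* = 0, x_2* = 6.9444.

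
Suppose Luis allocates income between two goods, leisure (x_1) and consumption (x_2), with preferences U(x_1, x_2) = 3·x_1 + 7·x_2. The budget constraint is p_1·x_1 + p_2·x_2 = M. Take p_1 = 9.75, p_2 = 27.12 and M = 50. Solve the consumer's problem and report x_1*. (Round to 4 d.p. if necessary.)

Perfect substitutes: compare marginal utility per dollar. 3/p_1 vs 7/p_2 → 0.3077 vs 0.2581.
x_1 gives more utility per dollar, so spend all income on x_1: x_1* = M/p_1, x_2* = 0.
Numerically: x_1* = 5.1282, x_2* = 0.

x_1* = 5.1282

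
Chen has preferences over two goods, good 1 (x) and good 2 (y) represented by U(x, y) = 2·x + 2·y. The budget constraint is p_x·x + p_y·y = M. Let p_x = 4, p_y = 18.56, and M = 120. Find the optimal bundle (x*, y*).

Linear utility — the consumer picks whichever good has higher MU/price: 2/4 = 0.5 vs 2/18.56 = 0.1078.
x gives more utility per dollar, so spend all income on x: x* = M/p_x, y* = 0.
Numerically: x* = 30, y* = 0.

x* = 30, y* = 0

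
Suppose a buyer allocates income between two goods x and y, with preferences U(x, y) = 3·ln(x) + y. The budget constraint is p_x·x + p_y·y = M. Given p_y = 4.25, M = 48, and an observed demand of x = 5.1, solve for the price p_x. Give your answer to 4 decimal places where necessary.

MU_x = 3/x, MU_y = 1. Tangency: 3/x = p_x/p_y.
So x*(p_x,p_y) = 3·p_y/p_x, independent of income; and y* = (M − 3·p_y)/p_y.
Set x* = 5.1 in the demand function and solve for p_x: p_x = 2.5.

p_x = 2.5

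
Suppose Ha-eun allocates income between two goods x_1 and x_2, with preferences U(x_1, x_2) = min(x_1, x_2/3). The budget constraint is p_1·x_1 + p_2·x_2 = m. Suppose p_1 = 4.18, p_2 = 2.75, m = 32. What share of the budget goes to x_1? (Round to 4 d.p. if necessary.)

Leontief preferences: the optimum is at the kink where x_1/1 = x_2/3, i.e. x_2 = 3·x_1.
Budget: p_1·x_1 + p_2·3·x_1 = m, so (p_1 + 3·p_2)·x_1 = m.
Demand: x_1*(p_1,p_2,m) = m/(p_1 + 3·p_2), x_2* = 3·m/(p_1 + 3·p_2).
Here 4.18 + 3·2.75 = 12.43, giving x_1* = 2.5744 and x_2* = 7.7233.
Expenditure on x_1: 4.18·2.5744 = 10.7611; share = 0.3363.

share on x_1 = 0.3363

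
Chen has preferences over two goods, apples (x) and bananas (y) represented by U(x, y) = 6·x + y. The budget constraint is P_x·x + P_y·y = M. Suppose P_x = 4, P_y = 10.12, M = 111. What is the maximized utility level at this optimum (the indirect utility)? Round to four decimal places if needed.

Perfect substitutes: compare marginal utility per dollar. 6/P_x vs 1/P_y → 1.5 vs 0.0988.
x gives more utility per dollar, so spend all income on x: x* = M/P_x, y* = 0.
Numerically: x* = 27.75, y* = 0.
Utility at the optimum: U(27.75, 0) = 166.5.

V = 166.5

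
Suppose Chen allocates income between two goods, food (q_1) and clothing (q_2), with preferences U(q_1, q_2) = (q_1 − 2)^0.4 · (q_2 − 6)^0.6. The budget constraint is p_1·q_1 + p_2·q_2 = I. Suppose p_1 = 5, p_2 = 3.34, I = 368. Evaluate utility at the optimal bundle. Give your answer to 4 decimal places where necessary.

V = 43.9283

MRS = (2/3)·(q_2−6)/(q_1−2). Tangency with p_1/p_2 gives q_2−6 = (3/2)·(p_1/p_2)·(q_1−2).
After buying the subsistence bundle (2, 6), a share 0.4 of the remaining income goes to q_1: q_1* = 2 + 0.4·(I − 2p_1 − 6p_2)/p_1.
Discretionary income = 368 − 2·5 − 6·3.34 = 337.96; q_1* = 2 + 0.4·337.96/5 = 29.0368; q_2* = 6 + 0.6·337.96/3.34 = 66.7114.
Utility at the optimum: U(29.0368, 66.7114) = 43.9283.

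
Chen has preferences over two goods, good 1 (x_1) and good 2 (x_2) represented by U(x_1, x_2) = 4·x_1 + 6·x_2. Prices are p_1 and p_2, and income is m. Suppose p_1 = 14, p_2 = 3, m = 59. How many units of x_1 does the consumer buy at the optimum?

Linear utility — the consumer picks whichever good has higher MU/price: 4/14 = 0.2857 vs 6/3 = 2.
x_2 gives more utility per dollar, so spend all income on x_2: x_2* = m/p_2, x_1* = 0.
Numerically: x_1* = 0, x_2* = 19.6667.

x_1* = 0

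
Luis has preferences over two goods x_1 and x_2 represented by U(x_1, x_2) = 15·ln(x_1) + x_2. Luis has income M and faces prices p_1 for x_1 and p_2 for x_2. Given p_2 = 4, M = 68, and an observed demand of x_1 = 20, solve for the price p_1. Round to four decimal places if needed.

MU_x_1 = 15/x_1, MU_x_2 = 1. Tangency: 15/x_1 = p_1/p_2.
So x_1*(p_1,p_2) = 15·p_2/p_1, independent of income; and x_2* = (M − 15·p_2)/p_2.
Set x_1* = 20 in the demand function and solve for p_1: p_1 = 3.

p_1 = 3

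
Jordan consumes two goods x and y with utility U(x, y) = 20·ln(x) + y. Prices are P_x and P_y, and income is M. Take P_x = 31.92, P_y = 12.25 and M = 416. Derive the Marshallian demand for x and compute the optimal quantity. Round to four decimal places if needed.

MU_x = 20/x, MU_y = 1. Tangency: 20/x = P_x/P_y.
So x*(P_x,P_y) = 20·P_y/P_x, independent of income; and y* = (M − 20·P_y)/P_y.
At the given prices: x* = 20·12.25/31.92 = 7.6754.

x* = 7.6754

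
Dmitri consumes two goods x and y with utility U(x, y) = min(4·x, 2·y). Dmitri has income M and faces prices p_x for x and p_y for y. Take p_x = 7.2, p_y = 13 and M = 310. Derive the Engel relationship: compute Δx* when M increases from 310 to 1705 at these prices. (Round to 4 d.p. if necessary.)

Leontief preferences: the optimum is at the kink where x/2 = y/4, i.e. y = 2·x.
Budget: p_x·x + p_y·2·x = M, so (2·p_x + 4·p_y)·x = 2·M.
Demand: x*(p_x,p_y,M) = 2·M/(2·p_x + 4·p_y), y* = 4·M/(2·p_x + 4·p_y).
Here 2·7.2 + 4·13 = 66.4, giving x* = 9.3373.
At M' = 1705: x* = 51.3554. Change: 51.3554 − 9.3373 = 42.0181.

Δx* = 42.0181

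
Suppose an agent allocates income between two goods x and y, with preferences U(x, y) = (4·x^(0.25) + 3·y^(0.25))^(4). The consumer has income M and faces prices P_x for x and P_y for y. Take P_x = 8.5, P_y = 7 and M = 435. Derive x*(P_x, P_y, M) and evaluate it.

Substitute y = (y/x)·x into the budget: x* = M/(P_x + P_y·(y/x)).
Numerically y/x = 0.88276, so x* = 435/(8.5 + 7·0.88276) = 29.6335.

x* = 29.6335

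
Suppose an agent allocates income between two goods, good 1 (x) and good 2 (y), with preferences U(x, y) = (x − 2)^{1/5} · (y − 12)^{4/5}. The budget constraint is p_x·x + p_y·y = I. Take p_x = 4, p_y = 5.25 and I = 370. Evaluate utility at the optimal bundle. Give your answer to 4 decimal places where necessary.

MRS = (1/4)·(y−12)/(x−2). Tangency with p_x/p_y gives y−12 = 4·(p_x/p_y)·(x−2).
Substituting into the budget: x* = 2 + 0.2·(I − 2·p_x − 12·p_y)/p_x, and y* = 12 + 0.8·(…)/p_y.
Discretionary income = 370 − 2·4 − 12·5.25 = 299; x* = 2 + 0.2·299/4 = 16.95; y* = 12 + 0.8·299/5.25 = 57.5619.
Utility at the optimum: U(16.95, 57.5619) = 36.4594.

V = 36.4594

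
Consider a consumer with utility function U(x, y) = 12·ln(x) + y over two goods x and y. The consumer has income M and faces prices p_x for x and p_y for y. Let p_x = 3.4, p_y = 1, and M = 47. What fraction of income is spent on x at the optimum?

MU_x = 12/x, MU_y = 1. Tangency: 12/x = p_x/p_y.
So x*(p_x,p_y) = 12·p_y/p_x, independent of income; and y* = (M − 12·p_y)/p_y.
At the given prices: x* = 12·1/3.4 = 3.5294, and y* = 35.
Expenditure on x: 3.4·3.5294 = 12; share = 0.2553.

share on x = 0.2553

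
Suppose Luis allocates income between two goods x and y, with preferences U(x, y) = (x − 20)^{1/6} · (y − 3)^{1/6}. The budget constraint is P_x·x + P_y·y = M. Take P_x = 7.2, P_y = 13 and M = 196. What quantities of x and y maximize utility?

x* = 20.9028, y* = 3.5

Discretionary income = 196 − 20·7.2 − 3·13 = 13; x* = 20 + 0.5·13/7.2 = 20.9028; y* = 3 + 0.5·13/13 = 3.5.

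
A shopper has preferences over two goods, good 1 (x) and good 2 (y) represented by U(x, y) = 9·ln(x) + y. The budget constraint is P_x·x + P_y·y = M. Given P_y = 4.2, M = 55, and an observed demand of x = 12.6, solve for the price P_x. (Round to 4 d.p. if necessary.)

P_x = 3

Set MRS = P_x/P_y: (9/x)/1 = P_x/P_y.
So x*(P_x,P_y) = 9·P_y/P_x, independent of income; and y* = (M − 9·P_y)/P_y.
Set x* = 12.6 in the demand function and solve for P_x: P_x = 3.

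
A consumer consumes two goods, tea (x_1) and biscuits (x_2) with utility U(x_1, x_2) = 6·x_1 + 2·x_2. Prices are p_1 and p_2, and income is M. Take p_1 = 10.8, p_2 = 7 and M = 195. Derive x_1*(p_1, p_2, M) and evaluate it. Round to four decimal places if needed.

x_1* = 18.0556

Linear utility — the consumer picks whichever good has higher MU/price: 6/10.8 = 0.5556 vs 2/7 = 0.2857.
x_1 gives more utility per dollar, so spend all income on x_1: x_1* = M/p_1, x_2* = 0.
Numerically: x_1* = 18.0556, x_2* = 0.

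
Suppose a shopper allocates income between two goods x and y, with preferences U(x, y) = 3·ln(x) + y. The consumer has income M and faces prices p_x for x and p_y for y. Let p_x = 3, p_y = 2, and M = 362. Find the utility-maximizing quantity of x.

x* = 2

So x*(p_x,p_y) = 3·p_y/p_x, independent of income; and y* = (M − 3·p_y)/p_y.
At the given prices: x* = 3·2/3 = 2.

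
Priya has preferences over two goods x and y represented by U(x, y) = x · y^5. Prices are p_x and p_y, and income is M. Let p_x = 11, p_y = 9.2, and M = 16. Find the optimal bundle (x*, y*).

x* = 0.2424, y* = 1.4493

Tangency: MRS = (1/5)·y/x = p_x/p_y.
Rearranging, p_y·y = 5·p_x·x. Substituting into the budget gives p_x·x·(1 + 5) = M.
Demand: x*(p_x,p_y,M) = 1/6·M/p_x and y* = 5/6·M/p_y.
At p_x=11, p_y=9.2, M=16: x* = 1/6·16/11 = 0.2424, y* = 1.4493.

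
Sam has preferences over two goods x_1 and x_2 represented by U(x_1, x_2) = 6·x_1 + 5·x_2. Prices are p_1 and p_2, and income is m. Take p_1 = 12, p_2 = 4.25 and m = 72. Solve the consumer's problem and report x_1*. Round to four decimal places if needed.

Perfect substitutes: compare marginal utility per dollar. 6/p_1 vs 5/p_2 → 0.5 vs 1.1765.
x_2 gives more utility per dollar, so spend all income on x_2: x_2* = m/p_2, x_1* = 0.
Numerically: x_1* = 0, x_2* = 16.9412.

x_1* = 0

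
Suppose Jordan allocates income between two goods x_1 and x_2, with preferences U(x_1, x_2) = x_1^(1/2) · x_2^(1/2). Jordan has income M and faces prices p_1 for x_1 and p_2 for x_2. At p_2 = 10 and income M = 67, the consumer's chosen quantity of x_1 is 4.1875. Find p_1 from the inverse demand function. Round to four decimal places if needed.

p_1 = 8

The MRS is x_2/x_1. Set MRS = p_1/p_2.
So 0.5·p_2·x_2 = 0.5·p_1·x_1; combined with the budget, a share 0.5 of income goes to x_1.
Demand: x_1*(p_1,p_2,M) = 0.5·M/p_1 and x_2* = 0.5·M/p_2.
Set x_1* = 4.1875 in the demand function and solve for p_1: p_1 = 8.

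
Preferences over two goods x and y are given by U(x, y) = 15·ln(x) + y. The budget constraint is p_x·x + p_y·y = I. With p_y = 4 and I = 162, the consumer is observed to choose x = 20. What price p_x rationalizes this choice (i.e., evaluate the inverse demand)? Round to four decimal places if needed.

p_x = 3

Set MRS = p_x/p_y: (15/x)/1 = p_x/p_y.
So x*(p_x,p_y) = 15·p_y/p_x, independent of income; and y* = (I − 15·p_y)/p_y.
Set x* = 20 in the demand function and solve for p_x: p_x = 3.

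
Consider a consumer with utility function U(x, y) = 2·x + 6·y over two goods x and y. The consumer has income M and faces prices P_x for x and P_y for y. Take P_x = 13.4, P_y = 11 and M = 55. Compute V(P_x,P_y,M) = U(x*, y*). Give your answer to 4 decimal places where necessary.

V = 30

Linear utility — the consumer picks whichever good has higher MU/price: 2/13.4 = 0.1493 vs 6/11 = 0.5455.
y gives more utility per dollar, so spend all income on y: y* = M/P_y, x* = 0.
Numerically: x* = 0, y* = 5.
Utility at the optimum: U(0, 5) = 30.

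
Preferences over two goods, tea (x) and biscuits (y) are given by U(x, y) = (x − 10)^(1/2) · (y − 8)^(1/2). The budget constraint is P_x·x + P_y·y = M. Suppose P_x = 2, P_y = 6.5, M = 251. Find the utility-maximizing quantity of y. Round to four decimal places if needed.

y* = 21.7692

After buying the subsistence bundle (10, 8), a share 0.5 of the remaining income goes to x: x* = 10 + 0.5·(M − 10P_x − 8P_y)/P_x.
Discretionary income = 251 − 10·2 − 8·6.5 = 179; y* = 8 + 0.5·179/6.5 = 21.7692.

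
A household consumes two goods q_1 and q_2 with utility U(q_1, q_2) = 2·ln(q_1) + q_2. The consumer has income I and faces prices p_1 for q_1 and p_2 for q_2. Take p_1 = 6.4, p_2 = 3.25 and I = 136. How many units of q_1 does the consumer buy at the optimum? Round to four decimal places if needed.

So q_1*(p_1,p_2) = 2·p_2/p_1, independent of income; and q_2* = (I − 2·p_2)/p_2.
At the given prices: q_1* = 2·3.25/6.4 = 1.0156.

q_1* = 1.0156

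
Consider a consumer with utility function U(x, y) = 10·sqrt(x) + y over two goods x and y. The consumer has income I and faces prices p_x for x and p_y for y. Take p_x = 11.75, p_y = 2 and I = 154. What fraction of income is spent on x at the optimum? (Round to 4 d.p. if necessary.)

share on x = 0.0553

Set MRS = p_x/p_y: 5·x^(−1/2) = p_x/p_y.
Thus x* = (5·p_y/p_x)² — independent of I — with the rest of income spent on y.
Plugging in: x* = (5·2/11.75)² = 0.7243, y* = 72.7447.
Expenditure on x: 11.75·0.7243 = 8.5106; share = 0.0553.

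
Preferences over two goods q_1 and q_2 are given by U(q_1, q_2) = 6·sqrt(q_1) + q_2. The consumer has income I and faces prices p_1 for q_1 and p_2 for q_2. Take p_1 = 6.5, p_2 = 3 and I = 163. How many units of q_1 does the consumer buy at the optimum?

q_1* = 1.9172

Utility is quasi-linear in q_2; the FOC for q_1 is 3/√q_1 = p_1/p_2.
Thus q_1* = (3·p_2/p_1)² — independent of I — with the rest of income spent on q_2.
Plugging in: q_1* = (3·3/6.5)² = 1.9172.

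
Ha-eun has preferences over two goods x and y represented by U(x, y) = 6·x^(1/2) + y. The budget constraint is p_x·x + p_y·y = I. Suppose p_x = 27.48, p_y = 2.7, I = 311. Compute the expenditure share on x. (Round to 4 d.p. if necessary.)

Utility is quasi-linear in y; the FOC for x is 3/√x = p_x/p_y.
Solve: √x = 3·p_y/p_x, so x*(p_x,p_y) = (3·p_y/p_x)², and y* = (I − p_x·x*)/p_y.
Plugging in: x* = (3·2.7/27.48)² = 0.0869, y* = 114.3009.
Expenditure on x: 27.48·0.0869 = 2.3876; share = 0.0077.

share on x = 0.0077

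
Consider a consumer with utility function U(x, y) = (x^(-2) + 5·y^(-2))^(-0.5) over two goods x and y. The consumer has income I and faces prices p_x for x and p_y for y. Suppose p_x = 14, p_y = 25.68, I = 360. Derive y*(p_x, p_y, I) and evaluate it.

From the CES first-order condition, (1/5)·(y/x)^(3) = p_x/p_y.
Solve for the ratio: y/x = [5·p_x/p_y]^(1/3).
Substitute y = (y/x)·x into the budget: x* = I/(p_x + p_y·(y/x)).
Numerically y/x = 1.396908, so x* = 360/(14 + 25.68·1.396908) = 7.2184 and y* = 1.396908·7.2184 = 10.0834.

y* = 10.0834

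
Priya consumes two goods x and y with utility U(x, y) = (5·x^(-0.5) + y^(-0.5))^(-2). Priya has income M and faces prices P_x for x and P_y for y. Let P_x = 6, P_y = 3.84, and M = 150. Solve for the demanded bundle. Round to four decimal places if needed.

x* = 19.3092, y* = 8.8919

From the CES first-order condition, 5·(y/x)^(1.5) = P_x/P_y.
Hence y/x = ((1/5)·P_x/P_y)^(1/(1.5)), i.e. raised to the 2/3 power.
Substitute y = (y/x)·x into the budget: x* = M/(P_x + P_y·(y/x)).
Numerically y/x = 0.460504, so x* = 150/(6 + 3.84·0.460504) = 19.3092 and y* = 0.460504·19.3092 = 8.8919.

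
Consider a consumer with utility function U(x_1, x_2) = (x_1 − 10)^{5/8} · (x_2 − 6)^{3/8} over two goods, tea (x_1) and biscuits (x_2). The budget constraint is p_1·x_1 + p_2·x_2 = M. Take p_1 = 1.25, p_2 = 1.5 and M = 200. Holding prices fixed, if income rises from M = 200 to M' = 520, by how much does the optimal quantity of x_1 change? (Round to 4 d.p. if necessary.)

Let x_1' = x_1−10, x_2' = x_2−6. MRS = (5/3)·x_2'/x_1' = p_1/p_2.
After buying the subsistence bundle (10, 6), a share 0.625 of the remaining income goes to x_1: x_1* = 10 + 0.625·(M − 10p_1 − 6p_2)/p_1.
Discretionary income = 200 − 10·1.25 − 6·1.5 = 178.5; x_1* = 10 + 0.625·178.5/1.25 = 99.25.
At M' = 520: x_1* = 259.25. Change: 259.25 − 99.25 = 160.

Δx_1* = 160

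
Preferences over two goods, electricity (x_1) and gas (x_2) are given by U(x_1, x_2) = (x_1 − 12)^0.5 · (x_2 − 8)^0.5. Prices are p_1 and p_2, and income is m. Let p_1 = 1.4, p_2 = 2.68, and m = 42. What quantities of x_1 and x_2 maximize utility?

x_1* = 13.3429, x_2* = 8.7015

Let x_1' = x_1−12, x_2' = x_2−8. MRS = x_2'/x_1' = p_1/p_2.
After buying the subsistence bundle (12, 8), a share 0.5 of the remaining income goes to x_1: x_1* = 12 + 0.5·(m − 12p_1 − 8p_2)/p_1.
Discretionary income = 42 − 12·1.4 − 8·2.68 = 3.76; x_1* = 12 + 0.5·3.76/1.4 = 13.3429; x_2* = 8 + 0.5·3.76/2.68 = 8.7015.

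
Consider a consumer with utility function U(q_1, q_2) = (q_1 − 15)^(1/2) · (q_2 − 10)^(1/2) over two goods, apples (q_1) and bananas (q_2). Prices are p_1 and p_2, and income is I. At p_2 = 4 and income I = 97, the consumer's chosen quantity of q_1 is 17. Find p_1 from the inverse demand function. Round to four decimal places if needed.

p_1 = 3

MRS = (q_2−10)/(q_1−15). Tangency with p_1/p_2 gives q_2−10 = (p_1/p_2)·(q_1−15).
Substituting into the budget: q_1* = 15 + 0.5·(I − 15·p_1 − 10·p_2)/p_1, and q_2* = 10 + 0.5·(…)/p_2.
Set q_1* = 17 in the demand function and solve for p_1: p_1 = 3.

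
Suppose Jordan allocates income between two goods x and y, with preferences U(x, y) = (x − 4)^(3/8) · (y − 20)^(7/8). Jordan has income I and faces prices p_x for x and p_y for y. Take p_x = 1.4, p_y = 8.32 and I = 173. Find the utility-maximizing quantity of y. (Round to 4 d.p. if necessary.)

y* = 20.0841

Discretionary income = 173 − 4·1.4 − 20·8.32 = 1; y* = 20 + 0.7·1/8.32 = 20.0841.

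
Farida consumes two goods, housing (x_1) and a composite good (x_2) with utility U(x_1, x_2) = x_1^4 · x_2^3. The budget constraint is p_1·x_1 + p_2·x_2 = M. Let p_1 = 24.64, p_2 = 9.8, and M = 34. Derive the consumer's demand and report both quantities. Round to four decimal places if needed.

At p_1=24.64, p_2=9.8, M=34: x_1* = 4/7·34/24.64 = 0.7885, x_2* = 1.4869.

x_1* = 0.7885, x_2* = 1.4869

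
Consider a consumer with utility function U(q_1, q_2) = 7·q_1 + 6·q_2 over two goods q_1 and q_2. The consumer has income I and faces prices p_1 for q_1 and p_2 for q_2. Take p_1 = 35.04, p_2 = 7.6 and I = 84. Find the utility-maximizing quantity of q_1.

q_1* = 0

Perfect substitutes: compare marginal utility per dollar. 7/p_1 vs 6/p_2 → 0.1998 vs 0.7895.
q_2 gives more utility per dollar, so spend all income on q_2: q_2* = I/p_2, q_1* = 0.
Numerically: q_1* = 0, q_2* = 11.0526.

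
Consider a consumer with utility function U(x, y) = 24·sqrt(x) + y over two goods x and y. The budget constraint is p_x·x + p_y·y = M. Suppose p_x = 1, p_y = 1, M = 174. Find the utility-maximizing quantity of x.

Set MRS = p_x/p_y: 12·x^(−1/2) = p_x/p_y.
Thus x* = (12·p_y/p_x)² — independent of M — with the rest of income spent on y.
Plugging in: x* = (12·1/1)² = 144.

x* = 144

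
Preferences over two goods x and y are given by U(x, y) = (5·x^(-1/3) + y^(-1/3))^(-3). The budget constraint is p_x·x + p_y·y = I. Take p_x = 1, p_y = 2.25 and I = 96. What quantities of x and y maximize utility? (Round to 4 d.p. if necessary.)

From the CES first-order condition, 5·(y/x)^(4/3) = p_x/p_y.
Hence y/x = ((1/5)·p_x/p_y)^(1/(4/3)), i.e. raised to the 0.75 power.
With the ratio pinned down, the budget gives x* = I/(p_x + p_y·(y/x)) and y* = (y/x)·x*.
Numerically y/x = 0.162793, so x* = 96/(1 + 2.25·0.162793) = 70.2636 and y* = 0.162793·70.2636 = 11.4384.

x* = 70.2636, y* = 11.4384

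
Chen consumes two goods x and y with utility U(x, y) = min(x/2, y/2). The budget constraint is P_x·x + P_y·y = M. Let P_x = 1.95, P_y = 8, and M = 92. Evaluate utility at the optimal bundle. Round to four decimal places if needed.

V = 4.6231

With perfect complements, no substitution: consume in ratio x:y = 2:2.
Budget: P_x·x + P_y·x = M, so (2·P_x + 2·P_y)·x = 2·M.
Demand: x*(P_x,P_y,M) = 2·M/(2·P_x + 2·P_y), y* = 2·M/(2·P_x + 2·P_y).
Here 2·1.95 + 2·8 = 19.9, giving x* = 9.2462 and y* = 9.2462.
Utility at the optimum: U(9.2462, 9.2462) = 4.6231.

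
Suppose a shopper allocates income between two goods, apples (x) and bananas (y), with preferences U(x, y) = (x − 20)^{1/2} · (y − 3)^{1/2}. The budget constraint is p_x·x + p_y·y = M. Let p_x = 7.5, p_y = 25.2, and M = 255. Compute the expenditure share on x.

share on x = 0.6459

After buying the subsistence bundle (20, 3), a share 0.5 of the remaining income goes to x: x* = 20 + 0.5·(M − 20p_x − 3p_y)/p_x.
Discretionary income = 255 − 20·7.5 − 3·25.2 = 29.4; x* = 20 + 0.5·29.4/7.5 = 21.96; y* = 3 + 0.5·29.4/25.2 = 3.5833.
Expenditure on x: 7.5·21.96 = 164.7; share = 0.6459.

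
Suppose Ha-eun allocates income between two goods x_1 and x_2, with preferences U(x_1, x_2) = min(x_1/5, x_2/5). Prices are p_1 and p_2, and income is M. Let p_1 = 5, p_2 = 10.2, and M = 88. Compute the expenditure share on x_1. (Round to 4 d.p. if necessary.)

share on x_1 = 0.3289

Leontief preferences: the optimum is at the kink where x_1/5 = x_2/5, i.e. x_2 = x_1.
Budget: p_1·x_1 + p_2·x_1 = M, so (5·p_1 + 5·p_2)·x_1 = 5·M.
Demand: x_1*(p_1,p_2,M) = 5·M/(5·p_1 + 5·p_2), x_2* = 5·M/(5·p_1 + 5·p_2).
Here 5·5 + 5·10.2 = 76, giving x_1* = 5.7895 and x_2* = 5.7895.
Expenditure on x_1: 5·5.7895 = 28.9474; share = 0.3289.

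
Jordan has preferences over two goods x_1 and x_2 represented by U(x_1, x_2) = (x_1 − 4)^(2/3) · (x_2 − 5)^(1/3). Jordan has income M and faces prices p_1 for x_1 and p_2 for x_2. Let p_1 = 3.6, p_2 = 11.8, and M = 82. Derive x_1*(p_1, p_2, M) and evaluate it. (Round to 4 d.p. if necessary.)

MRS = 2·(x_2−5)/(x_1−4). Tangency with p_1/p_2 gives x_2−5 = (1/2)·(p_1/p_2)·(x_1−4).
After buying the subsistence bundle (4, 5), a share 2/3 of the remaining income goes to x_1: x_1* = 4 + 2/3·(M − 4p_1 − 5p_2)/p_1.
Discretionary income = 82 − 4·3.6 − 5·11.8 = 8.6; x_1* = 4 + 2/3·8.6/3.6 = 5.5926.

x_1* = 5.5926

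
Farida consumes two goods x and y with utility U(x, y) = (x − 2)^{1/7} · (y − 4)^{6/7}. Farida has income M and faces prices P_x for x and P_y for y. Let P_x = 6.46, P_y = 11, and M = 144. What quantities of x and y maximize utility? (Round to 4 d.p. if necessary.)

Let x' = x−2, y' = y−4. MRS = (1/6)·y'/x' = P_x/P_y.
After buying the subsistence bundle (2, 4), a share 1/7 of the remaining income goes to x: x* = 2 + 1/7·(M − 2P_x − 4P_y)/P_x.
Discretionary income = 144 − 2·6.46 − 4·11 = 87.08; x* = 2 + 1/7·87.08/6.46 = 3.9257; y* = 4 + 6/7·87.08/11 = 10.7855.

x* = 3.9257, y* = 10.7855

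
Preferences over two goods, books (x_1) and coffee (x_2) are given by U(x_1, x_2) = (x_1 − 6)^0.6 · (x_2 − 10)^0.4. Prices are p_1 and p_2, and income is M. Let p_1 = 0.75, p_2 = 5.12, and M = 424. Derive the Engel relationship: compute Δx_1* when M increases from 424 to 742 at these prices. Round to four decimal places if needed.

Let x_1' = x_1−6, x_2' = x_2−10. MRS = (3/2)·x_2'/x_1' = p_1/p_2.
After buying the subsistence bundle (6, 10), a share 0.6 of the remaining income goes to x_1: x_1* = 6 + 0.6·(M − 6p_1 − 10p_2)/p_1.
Discretionary income = 424 − 6·0.75 − 10·5.12 = 368.3; x_1* = 6 + 0.6·368.3/0.75 = 300.64.
At M' = 742: x_1* = 555.04. Change: 555.04 − 300.64 = 254.4.

Δx_1* = 254.4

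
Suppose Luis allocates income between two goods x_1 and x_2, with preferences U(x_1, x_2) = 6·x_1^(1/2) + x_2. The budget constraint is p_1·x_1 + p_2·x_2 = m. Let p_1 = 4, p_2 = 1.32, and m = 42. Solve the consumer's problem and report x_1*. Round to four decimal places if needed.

Plugging in: x_1* = (3·1.32/4)² = 0.9801.

x_1* = 0.9801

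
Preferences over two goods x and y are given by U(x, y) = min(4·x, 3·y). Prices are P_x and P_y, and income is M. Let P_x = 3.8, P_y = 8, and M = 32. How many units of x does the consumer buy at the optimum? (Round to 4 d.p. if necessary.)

Leontief preferences: the optimum is at the kink where x/3 = y/4, i.e. y = (4/3)·x.
Budget: P_x·x + P_y·(4/3)·x = M, so (3·P_x + 4·P_y)·x = 3·M.
Demand: x*(P_x,P_y,M) = 3·M/(3·P_x + 4·P_y), y* = 4·M/(3·P_x + 4·P_y).
Here 3·3.8 + 4·8 = 43.4, giving x* = 2.212.

x* = 2.212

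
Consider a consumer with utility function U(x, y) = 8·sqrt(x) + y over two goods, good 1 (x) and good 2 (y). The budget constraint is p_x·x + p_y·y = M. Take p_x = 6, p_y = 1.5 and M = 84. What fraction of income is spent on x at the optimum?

share on x = 0.0714

Set MRS = p_x/p_y: 4·x^(−1/2) = p_x/p_y.
Thus x* = (4·p_y/p_x)² — independent of M — with the rest of income spent on y.
Plugging in: x* = (4·1.5/6)² = 1, y* = 52.
Expenditure on x: 6·1 = 6; share = 0.0714.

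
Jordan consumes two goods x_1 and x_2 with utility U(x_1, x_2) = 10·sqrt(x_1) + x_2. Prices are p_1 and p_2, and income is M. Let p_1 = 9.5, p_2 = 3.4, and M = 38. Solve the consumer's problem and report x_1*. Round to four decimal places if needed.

MU_x_1 = 5/√x_1, MU_x_2 = 1. Tangency: 5/√x_1 = p_1/p_2.
Thus x_1* = (5·p_2/p_1)² — independent of M — with the rest of income spent on x_2.
Plugging in: x_1* = (5·3.4/9.5)² = 3.2022.

x_1* = 3.2022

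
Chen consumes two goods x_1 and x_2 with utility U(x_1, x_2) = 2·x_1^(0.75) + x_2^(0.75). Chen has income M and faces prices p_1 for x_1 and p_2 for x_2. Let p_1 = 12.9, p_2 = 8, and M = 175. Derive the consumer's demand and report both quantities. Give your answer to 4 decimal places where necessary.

x_1* = 10.7491, x_2* = 4.542

MU_x_1 ∝ 2·x_1^(-0.25), MU_x_2 ∝ x_2^(-0.25), so MRS = 2·(x_2/x_1)^(0.25) = p_1/p_2.
Solve for the ratio: x_2/x_1 = [(1/2)·p_1/p_2]^(4).
Substitute x_2 = (x_2/x_1)·x_1 into the budget: x_1* = M/(p_1 + p_2·(x_2/x_1)).
Numerically x_2/x_1 = 0.422551, so x_1* = 175/(12.9 + 8·0.422551) = 10.7491 and x_2* = 0.422551·10.7491 = 4.542.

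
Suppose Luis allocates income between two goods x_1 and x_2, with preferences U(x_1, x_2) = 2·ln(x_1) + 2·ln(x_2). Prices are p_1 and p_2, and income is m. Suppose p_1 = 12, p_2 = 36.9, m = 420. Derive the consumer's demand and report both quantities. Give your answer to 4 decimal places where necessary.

x_1* = 17.5, x_2* = 5.6911

MU_x_1/MU_x_2 = (2·x_2)/(2·x_1); tangency sets this equal to p_1/p_2.
Rearranging, p_2·x_2 = p_1·x_1. Substituting into the budget gives p_1·x_1·(1 + 1) = m.
Demand: x_1*(p_1,p_2,m) = 0.5·m/p_1 and x_2* = 0.5·m/p_2.
At p_1=12, p_2=36.9, m=420: x_1* = 0.5·420/12 = 17.5, x_2* = 5.6911.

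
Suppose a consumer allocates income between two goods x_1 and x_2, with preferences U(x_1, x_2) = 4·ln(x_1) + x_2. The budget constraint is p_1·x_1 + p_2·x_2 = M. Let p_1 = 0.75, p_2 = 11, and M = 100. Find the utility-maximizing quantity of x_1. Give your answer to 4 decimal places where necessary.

MU_x_1 = 4/x_1, MU_x_2 = 1. Tangency: 4/x_1 = p_1/p_2.
So x_1*(p_1,p_2) = 4·p_2/p_1, independent of income; and x_2* = (M − 4·p_2)/p_2.
At the given prices: x_1* = 4·11/0.75 = 58.6667.

x_1* = 58.6667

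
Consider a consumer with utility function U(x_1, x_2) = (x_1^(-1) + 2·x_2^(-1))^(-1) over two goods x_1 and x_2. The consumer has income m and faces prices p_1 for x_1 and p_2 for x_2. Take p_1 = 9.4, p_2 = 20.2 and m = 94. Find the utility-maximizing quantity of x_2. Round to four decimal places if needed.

x_2* = 3.1392

With the ratio pinned down, the budget gives x_1* = m/(p_1 + p_2·(x_2/x_1)) and x_2* = (x_2/x_1)·x_1*.
Numerically x_2/x_1 = 0.964724, so x_1* = 94/(9.4 + 20.2·0.964724) = 3.254 and x_2* = 0.964724·3.254 = 3.1392.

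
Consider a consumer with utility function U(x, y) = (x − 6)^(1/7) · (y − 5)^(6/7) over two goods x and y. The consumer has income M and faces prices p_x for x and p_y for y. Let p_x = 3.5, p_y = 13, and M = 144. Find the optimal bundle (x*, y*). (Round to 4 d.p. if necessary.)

Let x' = x−6, y' = y−5. MRS = (1/6)·y'/x' = p_x/p_y.
Substituting into the budget: x* = 6 + 1/7·(M − 6·p_x − 5·p_y)/p_x, and y* = 5 + 6/7·(…)/p_y.
Discretionary income = 144 − 6·3.5 − 5·13 = 58; x* = 6 + 1/7·58/3.5 = 8.3673; y* = 5 + 6/7·58/13 = 8.8242.

x* = 8.3673, y* = 8.8242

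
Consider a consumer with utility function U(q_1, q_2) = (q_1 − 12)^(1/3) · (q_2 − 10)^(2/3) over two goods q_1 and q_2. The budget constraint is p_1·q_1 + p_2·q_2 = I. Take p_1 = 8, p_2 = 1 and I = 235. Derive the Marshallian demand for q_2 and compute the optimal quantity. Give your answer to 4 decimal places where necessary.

q_2* = 96

Let q_1' = q_1−12, q_2' = q_2−10. MRS = (1/2)·q_2'/q_1' = p_1/p_2.
After buying the subsistence bundle (12, 10), a share 1/3 of the remaining income goes to q_1: q_1* = 12 + 1/3·(I − 12p_1 − 10p_2)/p_1.
Discretionary income = 235 − 12·8 − 10·1 = 129; q_2* = 10 + 2/3·129/1 = 96.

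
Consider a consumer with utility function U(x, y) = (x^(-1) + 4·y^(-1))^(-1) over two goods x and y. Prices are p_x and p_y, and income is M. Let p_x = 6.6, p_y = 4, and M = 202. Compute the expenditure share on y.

share on y = 0.6089

MU_x ∝ x^(-2), MU_y ∝ 4·y^(-2), so MRS = (1/4)·(y/x)^(2) = p_x/p_y.
Hence y/x = (4·p_x/p_y)^(1/(2)), i.e. raised to the 0.5 power.
Substitute y = (y/x)·x into the budget: x* = M/(p_x + p_y·(y/x)).
Numerically y/x = 2.569047, so x* = 202/(6.6 + 4·2.569047) = 11.9695 and y* = 2.569047·11.9695 = 30.7503.
Expenditure on y: 4·30.7503 = 123.0011; share = 0.6089.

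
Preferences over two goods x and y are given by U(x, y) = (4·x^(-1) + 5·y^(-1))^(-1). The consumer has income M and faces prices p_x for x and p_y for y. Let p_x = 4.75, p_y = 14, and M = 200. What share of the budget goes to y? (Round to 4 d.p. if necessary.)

share on y = 0.6575

MU_x ∝ 4·x^(-2), MU_y ∝ 5·y^(-2), so MRS = (4/5)·(y/x)^(2) = p_x/p_y.
Solve for the ratio: y/x = [(5/4)·p_x/p_y]^(0.5).
Substitute y = (y/x)·x into the budget: x* = M/(p_x + p_y·(y/x)).
Numerically y/x = 0.651235, so x* = 200/(4.75 + 14·0.651235) = 14.4224 and y* = 0.651235·14.4224 = 9.3924.
Expenditure on y: 14·9.3924 = 131.4935; share = 0.6575.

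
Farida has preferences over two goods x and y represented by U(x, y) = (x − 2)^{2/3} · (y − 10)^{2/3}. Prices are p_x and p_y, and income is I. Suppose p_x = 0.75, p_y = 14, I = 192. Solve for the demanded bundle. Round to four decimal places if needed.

x* = 35.6667, y* = 11.8036

Let x' = x−2, y' = y−10. MRS = y'/x' = p_x/p_y.
After buying the subsistence bundle (2, 10), a share 0.5 of the remaining income goes to x: x* = 2 + 0.5·(I − 2p_x − 10p_y)/p_x.
Discretionary income = 192 − 2·0.75 − 10·14 = 50.5; x* = 2 + 0.5·50.5/0.75 = 35.6667; y* = 10 + 0.5·50.5/14 = 11.8036.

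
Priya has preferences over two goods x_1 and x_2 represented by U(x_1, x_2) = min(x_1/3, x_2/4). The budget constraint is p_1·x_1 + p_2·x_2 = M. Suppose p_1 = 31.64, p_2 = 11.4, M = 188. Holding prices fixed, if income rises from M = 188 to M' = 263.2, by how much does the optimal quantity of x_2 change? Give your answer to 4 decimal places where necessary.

Δx_2* = 2.1406

With perfect complements, no substitution: consume in ratio x_1:x_2 = 3:4.
Budget: p_1·x_1 + p_2·(4/3)·x_1 = M, so (3·p_1 + 4·p_2)·x_1 = 3·M.
Demand: x_1*(p_1,p_2,M) = 3·M/(3·p_1 + 4·p_2), x_2* = 4·M/(3·p_1 + 4·p_2).
Here 3·31.64 + 4·11.4 = 140.52, giving x_2* = 5.3516.
At M' = 263.2: x_2* = 7.4922. Change: 7.4922 − 5.3516 = 2.1406.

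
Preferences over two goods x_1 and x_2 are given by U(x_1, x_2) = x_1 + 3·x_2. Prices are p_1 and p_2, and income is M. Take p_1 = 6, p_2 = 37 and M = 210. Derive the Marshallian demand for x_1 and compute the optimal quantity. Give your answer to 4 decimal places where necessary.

Perfect substitutes: compare marginal utility per dollar. 1/p_1 vs 3/p_2 → 0.1667 vs 0.0811.
x_1 gives more utility per dollar, so spend all income on x_1: x_1* = M/p_1, x_2* = 0.
Numerically: x_1* = 35, x_2* = 0.

x_1* = 35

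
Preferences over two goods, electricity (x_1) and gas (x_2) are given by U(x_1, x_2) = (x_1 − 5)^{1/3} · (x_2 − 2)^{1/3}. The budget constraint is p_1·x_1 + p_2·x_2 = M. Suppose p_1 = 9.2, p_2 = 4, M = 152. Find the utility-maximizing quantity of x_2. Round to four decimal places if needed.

Let x_1' = x_1−5, x_2' = x_2−2. MRS = x_2'/x_1' = p_1/p_2.
Substituting into the budget: x_1* = 5 + 0.5·(M − 5·p_1 − 2·p_2)/p_1, and x_2* = 2 + 0.5·(…)/p_2.
Discretionary income = 152 − 5·9.2 − 2·4 = 98; x_2* = 2 + 0.5·98/4 = 14.25.

x_2* = 14.25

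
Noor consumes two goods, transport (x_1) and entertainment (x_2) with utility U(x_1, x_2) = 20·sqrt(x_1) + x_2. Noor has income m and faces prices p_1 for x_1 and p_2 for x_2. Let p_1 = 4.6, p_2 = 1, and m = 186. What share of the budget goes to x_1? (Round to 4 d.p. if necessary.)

share on x_1 = 0.1169

Utility is quasi-linear in x_2; the FOC for x_1 is 10/√x_1 = p_1/p_2.
Solve: √x_1 = 10·p_2/p_1, so x_1*(p_1,p_2) = (10·p_2/p_1)², and x_2* = (m − p_1·x_1*)/p_2.
Plugging in: x_1* = (10·1/4.6)² = 4.7259, x_2* = 164.2609.
Expenditure on x_1: 4.6·4.7259 = 21.7391; share = 0.1169.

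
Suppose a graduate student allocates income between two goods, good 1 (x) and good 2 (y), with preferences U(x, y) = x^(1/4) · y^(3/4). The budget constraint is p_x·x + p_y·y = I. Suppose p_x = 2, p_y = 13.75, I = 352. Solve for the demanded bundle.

x* = 44, y* = 19.2

Demand: x*(p_x,p_y,I) = 0.25·I/p_x and y* = 0.75·I/p_y.
At p_x=2, p_y=13.75, I=352: x* = 0.25·352/2 = 44, y* = 19.2.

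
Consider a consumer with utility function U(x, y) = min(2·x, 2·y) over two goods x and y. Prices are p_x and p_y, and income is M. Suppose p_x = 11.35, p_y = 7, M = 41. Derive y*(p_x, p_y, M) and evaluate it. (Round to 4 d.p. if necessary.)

y* = 2.2343

Demand: x*(p_x,p_y,M) = 2·M/(2·p_x + 2·p_y), y* = 2·M/(2·p_x + 2·p_y).
Here 2·11.35 + 2·7 = 36.7, giving y* = 2.2343.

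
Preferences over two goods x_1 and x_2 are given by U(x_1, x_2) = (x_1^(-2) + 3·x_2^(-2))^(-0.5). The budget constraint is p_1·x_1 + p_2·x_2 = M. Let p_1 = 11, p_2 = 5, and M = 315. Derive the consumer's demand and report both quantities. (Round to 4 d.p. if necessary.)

x_1* = 15.4572, x_2* = 28.9942

MU_x_1 ∝ x_1^(-3), MU_x_2 ∝ 3·x_2^(-3), so MRS = (1/3)·(x_2/x_1)^(3) = p_1/p_2.
Hence x_2/x_1 = (3·p_1/p_2)^(1/(3)), i.e. raised to the 1/3 power.
With the ratio pinned down, the budget gives x_1* = M/(p_1 + p_2·(x_2/x_1)) and x_2* = (x_2/x_1)·x_1*.
Numerically x_2/x_1 = 1.875777, so x_1* = 315/(11 + 5·1.875777) = 15.4572 and x_2* = 1.875777·15.4572 = 28.9942.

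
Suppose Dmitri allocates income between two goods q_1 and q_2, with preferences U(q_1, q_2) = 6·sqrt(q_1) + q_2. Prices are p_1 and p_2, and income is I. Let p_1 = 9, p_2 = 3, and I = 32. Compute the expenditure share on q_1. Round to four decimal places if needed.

Utility is quasi-linear in q_2; the FOC for q_1 is 3/√q_1 = p_1/p_2.
Thus q_1* = (3·p_2/p_1)² — independent of I — with the rest of income spent on q_2.
Plugging in: q_1* = (3·3/9)² = 1, q_2* = 7.6667.
Expenditure on q_1: 9·1 = 9; share = 0.2812.

share on q_1 = 0.2812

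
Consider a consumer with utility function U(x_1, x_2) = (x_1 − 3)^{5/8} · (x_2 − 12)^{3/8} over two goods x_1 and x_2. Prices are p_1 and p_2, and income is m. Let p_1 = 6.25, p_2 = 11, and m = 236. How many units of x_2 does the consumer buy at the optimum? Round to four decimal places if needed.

Let x_1' = x_1−3, x_2' = x_2−12. MRS = (5/3)·x_2'/x_1' = p_1/p_2.
Substituting into the budget: x_1* = 3 + 0.625·(m − 3·p_1 − 12·p_2)/p_1, and x_2* = 12 + 0.375·(…)/p_2.
Discretionary income = 236 − 3·6.25 − 12·11 = 85.25; x_2* = 12 + 0.375·85.25/11 = 14.9062.

x_2* = 14.9062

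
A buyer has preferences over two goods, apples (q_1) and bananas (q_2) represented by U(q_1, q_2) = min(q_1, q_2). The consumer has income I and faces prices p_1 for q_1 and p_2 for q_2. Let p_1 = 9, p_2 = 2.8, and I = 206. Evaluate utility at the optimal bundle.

V = 17.4576

Leontief preferences: the optimum is at the kink where q_1/1 = q_2/1, i.e. q_2 = q_1.
Budget: p_1·q_1 + p_2·q_1 = I, so (p_1 + p_2)·q_1 = I.
Demand: q_1*(p_1,p_2,I) = I/(p_1 + p_2), q_2* = I/(p_1 + p_2).
Here 9 + 2.8 = 11.8, giving q_1* = 17.4576 and q_2* = 17.4576.
Utility at the optimum: U(17.4576, 17.4576) = 17.4576.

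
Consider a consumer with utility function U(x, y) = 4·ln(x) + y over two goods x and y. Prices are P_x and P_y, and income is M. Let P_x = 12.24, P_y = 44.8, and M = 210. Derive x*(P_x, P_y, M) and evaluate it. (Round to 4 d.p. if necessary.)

x* = 14.6405

Set MRS = P_x/P_y: (4/x)/1 = P_x/P_y.
So x*(P_x,P_y) = 4·P_y/P_x, independent of income; and y* = (M − 4·P_y)/P_y.
At the given prices: x* = 4·44.8/12.24 = 14.6405.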